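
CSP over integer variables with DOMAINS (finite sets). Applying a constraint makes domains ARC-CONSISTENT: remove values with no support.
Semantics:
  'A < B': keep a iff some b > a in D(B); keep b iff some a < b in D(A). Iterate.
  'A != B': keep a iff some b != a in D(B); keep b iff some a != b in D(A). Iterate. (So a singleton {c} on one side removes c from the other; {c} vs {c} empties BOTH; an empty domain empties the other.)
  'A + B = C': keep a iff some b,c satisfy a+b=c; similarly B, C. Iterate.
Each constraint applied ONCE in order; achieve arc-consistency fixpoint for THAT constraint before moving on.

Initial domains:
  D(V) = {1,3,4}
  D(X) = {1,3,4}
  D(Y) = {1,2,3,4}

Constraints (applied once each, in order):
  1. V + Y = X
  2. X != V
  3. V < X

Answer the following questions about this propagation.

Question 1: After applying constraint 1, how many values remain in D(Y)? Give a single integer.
Answer: 3

Derivation:
Constraint 1 (V + Y = X) on D(V)={1,3,4} D(Y)={1,2,3,4} D(X)={1,3,4}: V {1,3,4}->{1,3}; Y {1,2,3,4}->{1,2,3}; X {1,3,4}->{3,4}
So after constraint 1: D(Y)={1,2,3}, size = 3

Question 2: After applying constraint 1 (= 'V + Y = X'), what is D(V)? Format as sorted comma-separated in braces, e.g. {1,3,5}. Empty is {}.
Answer: {1,3}

Derivation:
Constraint 1 (V + Y = X) on D(V)={1,3,4} D(Y)={1,2,3,4} D(X)={1,3,4}: V {1,3,4}->{1,3}; Y {1,2,3,4}->{1,2,3}; X {1,3,4}->{3,4}
So after constraint 1: D(V) = {1,3}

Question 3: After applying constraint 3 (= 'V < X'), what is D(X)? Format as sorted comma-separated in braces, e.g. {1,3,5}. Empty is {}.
Constraint 1 (V + Y = X) on D(V)={1,3,4} D(Y)={1,2,3,4} D(X)={1,3,4}: V {1,3,4}->{1,3}; Y {1,2,3,4}->{1,2,3}; X {1,3,4}->{3,4}
Constraint 2 (X != V) on D(X)={3,4} D(V)={1,3}: no change
Constraint 3 (V < X) on D(V)={1,3} D(X)={3,4}: no change
So after constraint 3: D(X) = {3,4}

Answer: {3,4}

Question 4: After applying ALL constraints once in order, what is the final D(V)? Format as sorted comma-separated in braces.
Constraint 1 (V + Y = X) on D(V)={1,3,4} D(Y)={1,2,3,4} D(X)={1,3,4}: V {1,3,4}->{1,3}; Y {1,2,3,4}->{1,2,3}; X {1,3,4}->{3,4}
Constraint 2 (X != V) on D(X)={3,4} D(V)={1,3}: no change
Constraint 3 (V < X) on D(V)={1,3} D(X)={3,4}: no change
So after all 3 constraints: D(V) = {1,3}

Answer: {1,3}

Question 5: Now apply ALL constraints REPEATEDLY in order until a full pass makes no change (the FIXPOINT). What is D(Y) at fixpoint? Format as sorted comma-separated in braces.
Answer: {1,2,3}

Derivation:
pass 0 (initial): D(Y)={1,2,3,4}
pass 1: V {1,3,4}->{1,3}; X {1,3,4}->{3,4}; Y {1,2,3,4}->{1,2,3}
pass 2: no change
Fixpoint after 2 passes: D(Y) = {1,2,3}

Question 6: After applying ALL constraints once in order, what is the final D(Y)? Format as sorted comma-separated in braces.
Answer: {1,2,3}

Derivation:
Constraint 1 (V + Y = X) on D(V)={1,3,4} D(Y)={1,2,3,4} D(X)={1,3,4}: V {1,3,4}->{1,3}; Y {1,2,3,4}->{1,2,3}; X {1,3,4}->{3,4}
Constraint 2 (X != V) on D(X)={3,4} D(V)={1,3}: no change
Constraint 3 (V < X) on D(V)={1,3} D(X)={3,4}: no change
So after all 3 constraints: D(Y) = {1,2,3}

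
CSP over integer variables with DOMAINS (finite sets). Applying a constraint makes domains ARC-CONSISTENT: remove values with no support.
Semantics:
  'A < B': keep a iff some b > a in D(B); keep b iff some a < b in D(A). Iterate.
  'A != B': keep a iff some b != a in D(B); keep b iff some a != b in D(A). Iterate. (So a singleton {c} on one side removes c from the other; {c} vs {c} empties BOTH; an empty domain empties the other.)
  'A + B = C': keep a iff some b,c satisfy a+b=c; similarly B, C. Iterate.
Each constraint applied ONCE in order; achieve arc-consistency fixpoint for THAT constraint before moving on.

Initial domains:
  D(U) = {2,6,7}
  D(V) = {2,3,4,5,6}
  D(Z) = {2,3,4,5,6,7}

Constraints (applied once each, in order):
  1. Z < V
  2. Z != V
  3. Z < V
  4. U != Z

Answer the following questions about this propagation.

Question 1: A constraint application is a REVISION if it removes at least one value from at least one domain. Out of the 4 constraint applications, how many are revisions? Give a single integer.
Constraint 1 (Z < V) on D(Z)={2,3,4,5,6,7} D(V)={2,3,4,5,6}: Z {2,3,4,5,6,7}->{2,3,4,5}; V {2,3,4,5,6}->{3,4,5,6} => REVISION
Constraint 2 (Z != V) on D(Z)={2,3,4,5} D(V)={3,4,5,6}: no change => not a revision
Constraint 3 (Z < V) on D(Z)={2,3,4,5} D(V)={3,4,5,6}: no change => not a revision
Constraint 4 (U != Z) on D(U)={2,6,7} D(Z)={2,3,4,5}: no change => not a revision
Total revisions = 1

Answer: 1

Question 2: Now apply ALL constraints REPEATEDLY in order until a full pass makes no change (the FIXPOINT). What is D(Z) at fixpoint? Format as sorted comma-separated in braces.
Answer: {2,3,4,5}

Derivation:
pass 0 (initial): D(Z)={2,3,4,5,6,7}
pass 1: V {2,3,4,5,6}->{3,4,5,6}; Z {2,3,4,5,6,7}->{2,3,4,5}
pass 2: no change
Fixpoint after 2 passes: D(Z) = {2,3,4,5}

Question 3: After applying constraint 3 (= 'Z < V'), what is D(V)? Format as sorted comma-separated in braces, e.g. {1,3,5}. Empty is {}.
Constraint 1 (Z < V) on D(Z)={2,3,4,5,6,7} D(V)={2,3,4,5,6}: Z {2,3,4,5,6,7}->{2,3,4,5}; V {2,3,4,5,6}->{3,4,5,6}
Constraint 2 (Z != V) on D(Z)={2,3,4,5} D(V)={3,4,5,6}: no change
Constraint 3 (Z < V) on D(Z)={2,3,4,5} D(V)={3,4,5,6}: no change
So after constraint 3: D(V) = {3,4,5,6}

Answer: {3,4,5,6}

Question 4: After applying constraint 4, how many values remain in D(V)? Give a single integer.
Constraint 1 (Z < V) on D(Z)={2,3,4,5,6,7} D(V)={2,3,4,5,6}: Z {2,3,4,5,6,7}->{2,3,4,5}; V {2,3,4,5,6}->{3,4,5,6}
Constraint 2 (Z != V) on D(Z)={2,3,4,5} D(V)={3,4,5,6}: no change
Constraint 3 (Z < V) on D(Z)={2,3,4,5} D(V)={3,4,5,6}: no change
Constraint 4 (U != Z) on D(U)={2,6,7} D(Z)={2,3,4,5}: no change
So after constraint 4: D(V)={3,4,5,6}, size = 4

Answer: 4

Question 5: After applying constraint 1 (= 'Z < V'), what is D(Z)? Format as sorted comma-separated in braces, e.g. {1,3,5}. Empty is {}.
Answer: {2,3,4,5}

Derivation:
Constraint 1 (Z < V) on D(Z)={2,3,4,5,6,7} D(V)={2,3,4,5,6}: Z {2,3,4,5,6,7}->{2,3,4,5}; V {2,3,4,5,6}->{3,4,5,6}
So after constraint 1: D(Z) = {2,3,4,5}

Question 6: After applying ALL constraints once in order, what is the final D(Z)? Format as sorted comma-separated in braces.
Constraint 1 (Z < V) on D(Z)={2,3,4,5,6,7} D(V)={2,3,4,5,6}: Z {2,3,4,5,6,7}->{2,3,4,5}; V {2,3,4,5,6}->{3,4,5,6}
Constraint 2 (Z != V) on D(Z)={2,3,4,5} D(V)={3,4,5,6}: no change
Constraint 3 (Z < V) on D(Z)={2,3,4,5} D(V)={3,4,5,6}: no change
Constraint 4 (U != Z) on D(U)={2,6,7} D(Z)={2,3,4,5}: no change
So after all 4 constraints: D(Z) = {2,3,4,5}

Answer: {2,3,4,5}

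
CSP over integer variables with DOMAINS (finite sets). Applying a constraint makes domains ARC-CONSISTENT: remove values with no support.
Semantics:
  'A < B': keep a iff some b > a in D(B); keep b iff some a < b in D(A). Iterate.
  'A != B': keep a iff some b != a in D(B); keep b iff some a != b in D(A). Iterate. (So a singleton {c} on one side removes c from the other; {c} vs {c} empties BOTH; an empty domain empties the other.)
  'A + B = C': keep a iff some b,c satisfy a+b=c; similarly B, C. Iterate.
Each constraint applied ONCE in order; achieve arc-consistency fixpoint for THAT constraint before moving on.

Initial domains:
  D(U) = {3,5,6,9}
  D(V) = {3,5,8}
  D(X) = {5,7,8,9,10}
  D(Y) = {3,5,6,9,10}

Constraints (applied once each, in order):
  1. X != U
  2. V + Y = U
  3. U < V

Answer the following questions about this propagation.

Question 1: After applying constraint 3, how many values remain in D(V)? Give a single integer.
Answer: 0

Derivation:
Constraint 1 (X != U) on D(X)={5,7,8,9,10} D(U)={3,5,6,9}: no change
Constraint 2 (V + Y = U) on D(V)={3,5,8} D(Y)={3,5,6,9,10} D(U)={3,5,6,9}: V {3,5,8}->{3}; Y {3,5,6,9,10}->{3,6}; U {3,5,6,9}->{6,9}
Constraint 3 (U < V) on D(U)={6,9} D(V)={3}: U {6,9}->{}; V {3}->{}
So after constraint 3: D(V)={}, size = 0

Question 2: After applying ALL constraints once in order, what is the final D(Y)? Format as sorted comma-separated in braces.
Constraint 1 (X != U) on D(X)={5,7,8,9,10} D(U)={3,5,6,9}: no change
Constraint 2 (V + Y = U) on D(V)={3,5,8} D(Y)={3,5,6,9,10} D(U)={3,5,6,9}: V {3,5,8}->{3}; Y {3,5,6,9,10}->{3,6}; U {3,5,6,9}->{6,9}
Constraint 3 (U < V) on D(U)={6,9} D(V)={3}: U {6,9}->{}; V {3}->{}
So after all 3 constraints: D(Y) = {3,6}

Answer: {3,6}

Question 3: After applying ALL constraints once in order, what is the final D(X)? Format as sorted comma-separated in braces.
Constraint 1 (X != U) on D(X)={5,7,8,9,10} D(U)={3,5,6,9}: no change
Constraint 2 (V + Y = U) on D(V)={3,5,8} D(Y)={3,5,6,9,10} D(U)={3,5,6,9}: V {3,5,8}->{3}; Y {3,5,6,9,10}->{3,6}; U {3,5,6,9}->{6,9}
Constraint 3 (U < V) on D(U)={6,9} D(V)={3}: U {6,9}->{}; V {3}->{}
So after all 3 constraints: D(X) = {5,7,8,9,10}

Answer: {5,7,8,9,10}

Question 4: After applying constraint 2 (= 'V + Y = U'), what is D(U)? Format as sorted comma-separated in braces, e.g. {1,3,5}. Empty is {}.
Answer: {6,9}

Derivation:
Constraint 1 (X != U) on D(X)={5,7,8,9,10} D(U)={3,5,6,9}: no change
Constraint 2 (V + Y = U) on D(V)={3,5,8} D(Y)={3,5,6,9,10} D(U)={3,5,6,9}: V {3,5,8}->{3}; Y {3,5,6,9,10}->{3,6}; U {3,5,6,9}->{6,9}
So after constraint 2: D(U) = {6,9}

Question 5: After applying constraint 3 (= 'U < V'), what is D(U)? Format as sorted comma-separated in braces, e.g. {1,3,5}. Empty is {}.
Constraint 1 (X != U) on D(X)={5,7,8,9,10} D(U)={3,5,6,9}: no change
Constraint 2 (V + Y = U) on D(V)={3,5,8} D(Y)={3,5,6,9,10} D(U)={3,5,6,9}: V {3,5,8}->{3}; Y {3,5,6,9,10}->{3,6}; U {3,5,6,9}->{6,9}
Constraint 3 (U < V) on D(U)={6,9} D(V)={3}: U {6,9}->{}; V {3}->{}
So after constraint 3: D(U) = {}

Answer: {}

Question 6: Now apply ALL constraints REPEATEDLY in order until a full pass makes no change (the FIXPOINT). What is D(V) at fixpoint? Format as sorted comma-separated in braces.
pass 0 (initial): D(V)={3,5,8}
pass 1: U {3,5,6,9}->{}; V {3,5,8}->{}; Y {3,5,6,9,10}->{3,6}
pass 2: X {5,7,8,9,10}->{}; Y {3,6}->{}
pass 3: no change
Fixpoint after 3 passes: D(V) = {}

Answer: {}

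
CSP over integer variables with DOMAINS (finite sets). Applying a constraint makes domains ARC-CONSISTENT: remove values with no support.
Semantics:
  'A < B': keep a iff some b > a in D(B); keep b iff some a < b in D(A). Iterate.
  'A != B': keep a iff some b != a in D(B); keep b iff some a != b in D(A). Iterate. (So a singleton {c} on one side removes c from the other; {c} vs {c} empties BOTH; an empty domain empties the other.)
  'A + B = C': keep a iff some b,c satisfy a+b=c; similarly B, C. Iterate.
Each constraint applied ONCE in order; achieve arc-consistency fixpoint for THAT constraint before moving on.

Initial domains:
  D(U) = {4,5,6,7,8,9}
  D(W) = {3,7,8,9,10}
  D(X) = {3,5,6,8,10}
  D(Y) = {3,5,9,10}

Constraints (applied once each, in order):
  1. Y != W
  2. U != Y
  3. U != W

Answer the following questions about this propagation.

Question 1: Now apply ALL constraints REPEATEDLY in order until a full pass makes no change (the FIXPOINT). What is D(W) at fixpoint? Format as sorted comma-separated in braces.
Answer: {3,7,8,9,10}

Derivation:
pass 0 (initial): D(W)={3,7,8,9,10}
pass 1: no change
Fixpoint after 1 passes: D(W) = {3,7,8,9,10}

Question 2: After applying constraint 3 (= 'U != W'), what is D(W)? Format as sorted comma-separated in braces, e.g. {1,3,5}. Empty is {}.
Constraint 1 (Y != W) on D(Y)={3,5,9,10} D(W)={3,7,8,9,10}: no change
Constraint 2 (U != Y) on D(U)={4,5,6,7,8,9} D(Y)={3,5,9,10}: no change
Constraint 3 (U != W) on D(U)={4,5,6,7,8,9} D(W)={3,7,8,9,10}: no change
So after constraint 3: D(W) = {3,7,8,9,10}

Answer: {3,7,8,9,10}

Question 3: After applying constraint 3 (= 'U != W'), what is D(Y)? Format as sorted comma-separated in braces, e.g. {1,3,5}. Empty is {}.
Answer: {3,5,9,10}

Derivation:
Constraint 1 (Y != W) on D(Y)={3,5,9,10} D(W)={3,7,8,9,10}: no change
Constraint 2 (U != Y) on D(U)={4,5,6,7,8,9} D(Y)={3,5,9,10}: no change
Constraint 3 (U != W) on D(U)={4,5,6,7,8,9} D(W)={3,7,8,9,10}: no change
So after constraint 3: D(Y) = {3,5,9,10}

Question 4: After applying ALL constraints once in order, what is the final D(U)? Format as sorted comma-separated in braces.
Answer: {4,5,6,7,8,9}

Derivation:
Constraint 1 (Y != W) on D(Y)={3,5,9,10} D(W)={3,7,8,9,10}: no change
Constraint 2 (U != Y) on D(U)={4,5,6,7,8,9} D(Y)={3,5,9,10}: no change
Constraint 3 (U != W) on D(U)={4,5,6,7,8,9} D(W)={3,7,8,9,10}: no change
So after all 3 constraints: D(U) = {4,5,6,7,8,9}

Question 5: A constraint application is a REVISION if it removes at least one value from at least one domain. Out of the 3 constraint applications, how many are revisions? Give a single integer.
Answer: 0

Derivation:
Constraint 1 (Y != W) on D(Y)={3,5,9,10} D(W)={3,7,8,9,10}: no change => not a revision
Constraint 2 (U != Y) on D(U)={4,5,6,7,8,9} D(Y)={3,5,9,10}: no change => not a revision
Constraint 3 (U != W) on D(U)={4,5,6,7,8,9} D(W)={3,7,8,9,10}: no change => not a revision
Total revisions = 0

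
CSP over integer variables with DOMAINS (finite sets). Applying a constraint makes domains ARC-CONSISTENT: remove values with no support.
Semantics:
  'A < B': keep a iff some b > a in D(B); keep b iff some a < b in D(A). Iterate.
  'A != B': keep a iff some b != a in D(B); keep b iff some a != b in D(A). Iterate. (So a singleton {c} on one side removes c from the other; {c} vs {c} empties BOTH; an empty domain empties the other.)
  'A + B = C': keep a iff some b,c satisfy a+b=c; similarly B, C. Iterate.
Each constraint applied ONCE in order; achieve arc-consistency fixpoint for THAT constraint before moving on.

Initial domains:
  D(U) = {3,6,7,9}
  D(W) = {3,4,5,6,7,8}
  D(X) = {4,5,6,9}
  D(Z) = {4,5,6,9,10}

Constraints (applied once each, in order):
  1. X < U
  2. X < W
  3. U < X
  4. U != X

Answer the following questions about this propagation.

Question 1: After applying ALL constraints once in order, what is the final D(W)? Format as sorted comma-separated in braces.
Constraint 1 (X < U) on D(X)={4,5,6,9} D(U)={3,6,7,9}: X {4,5,6,9}->{4,5,6}; U {3,6,7,9}->{6,7,9}
Constraint 2 (X < W) on D(X)={4,5,6} D(W)={3,4,5,6,7,8}: W {3,4,5,6,7,8}->{5,6,7,8}
Constraint 3 (U < X) on D(U)={6,7,9} D(X)={4,5,6}: U {6,7,9}->{}; X {4,5,6}->{}
Constraint 4 (U != X) on D(U)={} D(X)={}: no change
So after all 4 constraints: D(W) = {5,6,7,8}

Answer: {5,6,7,8}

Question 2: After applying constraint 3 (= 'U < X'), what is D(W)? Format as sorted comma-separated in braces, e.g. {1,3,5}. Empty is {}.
Constraint 1 (X < U) on D(X)={4,5,6,9} D(U)={3,6,7,9}: X {4,5,6,9}->{4,5,6}; U {3,6,7,9}->{6,7,9}
Constraint 2 (X < W) on D(X)={4,5,6} D(W)={3,4,5,6,7,8}: W {3,4,5,6,7,8}->{5,6,7,8}
Constraint 3 (U < X) on D(U)={6,7,9} D(X)={4,5,6}: U {6,7,9}->{}; X {4,5,6}->{}
So after constraint 3: D(W) = {5,6,7,8}

Answer: {5,6,7,8}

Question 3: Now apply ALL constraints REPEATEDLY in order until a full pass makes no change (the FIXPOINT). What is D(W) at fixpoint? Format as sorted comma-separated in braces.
Answer: {}

Derivation:
pass 0 (initial): D(W)={3,4,5,6,7,8}
pass 1: U {3,6,7,9}->{}; W {3,4,5,6,7,8}->{5,6,7,8}; X {4,5,6,9}->{}
pass 2: W {5,6,7,8}->{}
pass 3: no change
Fixpoint after 3 passes: D(W) = {}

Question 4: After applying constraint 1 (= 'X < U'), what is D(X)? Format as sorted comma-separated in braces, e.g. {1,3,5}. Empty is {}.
Answer: {4,5,6}

Derivation:
Constraint 1 (X < U) on D(X)={4,5,6,9} D(U)={3,6,7,9}: X {4,5,6,9}->{4,5,6}; U {3,6,7,9}->{6,7,9}
So after constraint 1: D(X) = {4,5,6}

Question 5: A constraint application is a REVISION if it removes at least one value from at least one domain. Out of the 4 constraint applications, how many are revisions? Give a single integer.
Answer: 3

Derivation:
Constraint 1 (X < U) on D(X)={4,5,6,9} D(U)={3,6,7,9}: X {4,5,6,9}->{4,5,6}; U {3,6,7,9}->{6,7,9} => REVISION
Constraint 2 (X < W) on D(X)={4,5,6} D(W)={3,4,5,6,7,8}: W {3,4,5,6,7,8}->{5,6,7,8} => REVISION
Constraint 3 (U < X) on D(U)={6,7,9} D(X)={4,5,6}: U {6,7,9}->{}; X {4,5,6}->{} => REVISION
Constraint 4 (U != X) on D(U)={} D(X)={}: no change => not a revision
Total revisions = 3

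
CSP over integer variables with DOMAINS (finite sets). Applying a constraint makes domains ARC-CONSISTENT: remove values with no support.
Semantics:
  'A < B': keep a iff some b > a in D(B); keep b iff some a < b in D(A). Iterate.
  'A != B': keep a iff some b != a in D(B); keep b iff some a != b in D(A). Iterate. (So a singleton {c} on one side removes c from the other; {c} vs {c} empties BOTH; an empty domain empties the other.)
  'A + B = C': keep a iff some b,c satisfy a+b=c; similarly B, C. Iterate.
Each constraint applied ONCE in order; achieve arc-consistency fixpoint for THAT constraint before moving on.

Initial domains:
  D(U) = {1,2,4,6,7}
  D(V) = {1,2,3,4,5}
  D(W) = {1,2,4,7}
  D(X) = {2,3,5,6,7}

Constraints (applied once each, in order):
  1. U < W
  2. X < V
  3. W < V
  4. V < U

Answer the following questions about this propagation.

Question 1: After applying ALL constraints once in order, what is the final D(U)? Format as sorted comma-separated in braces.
Answer: {4,6}

Derivation:
Constraint 1 (U < W) on D(U)={1,2,4,6,7} D(W)={1,2,4,7}: U {1,2,4,6,7}->{1,2,4,6}; W {1,2,4,7}->{2,4,7}
Constraint 2 (X < V) on D(X)={2,3,5,6,7} D(V)={1,2,3,4,5}: X {2,3,5,6,7}->{2,3}; V {1,2,3,4,5}->{3,4,5}
Constraint 3 (W < V) on D(W)={2,4,7} D(V)={3,4,5}: W {2,4,7}->{2,4}
Constraint 4 (V < U) on D(V)={3,4,5} D(U)={1,2,4,6}: U {1,2,4,6}->{4,6}
So after all 4 constraints: D(U) = {4,6}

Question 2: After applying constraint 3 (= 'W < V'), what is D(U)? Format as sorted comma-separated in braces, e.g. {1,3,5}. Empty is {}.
Constraint 1 (U < W) on D(U)={1,2,4,6,7} D(W)={1,2,4,7}: U {1,2,4,6,7}->{1,2,4,6}; W {1,2,4,7}->{2,4,7}
Constraint 2 (X < V) on D(X)={2,3,5,6,7} D(V)={1,2,3,4,5}: X {2,3,5,6,7}->{2,3}; V {1,2,3,4,5}->{3,4,5}
Constraint 3 (W < V) on D(W)={2,4,7} D(V)={3,4,5}: W {2,4,7}->{2,4}
So after constraint 3: D(U) = {1,2,4,6}

Answer: {1,2,4,6}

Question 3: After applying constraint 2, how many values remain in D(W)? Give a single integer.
Answer: 3

Derivation:
Constraint 1 (U < W) on D(U)={1,2,4,6,7} D(W)={1,2,4,7}: U {1,2,4,6,7}->{1,2,4,6}; W {1,2,4,7}->{2,4,7}
Constraint 2 (X < V) on D(X)={2,3,5,6,7} D(V)={1,2,3,4,5}: X {2,3,5,6,7}->{2,3}; V {1,2,3,4,5}->{3,4,5}
So after constraint 2: D(W)={2,4,7}, size = 3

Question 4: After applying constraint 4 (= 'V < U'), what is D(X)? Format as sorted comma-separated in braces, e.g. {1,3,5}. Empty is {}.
Answer: {2,3}

Derivation:
Constraint 1 (U < W) on D(U)={1,2,4,6,7} D(W)={1,2,4,7}: U {1,2,4,6,7}->{1,2,4,6}; W {1,2,4,7}->{2,4,7}
Constraint 2 (X < V) on D(X)={2,3,5,6,7} D(V)={1,2,3,4,5}: X {2,3,5,6,7}->{2,3}; V {1,2,3,4,5}->{3,4,5}
Constraint 3 (W < V) on D(W)={2,4,7} D(V)={3,4,5}: W {2,4,7}->{2,4}
Constraint 4 (V < U) on D(V)={3,4,5} D(U)={1,2,4,6}: U {1,2,4,6}->{4,6}
So after constraint 4: D(X) = {2,3}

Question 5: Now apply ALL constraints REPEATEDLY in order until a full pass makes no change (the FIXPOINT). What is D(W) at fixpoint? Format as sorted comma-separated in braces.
Answer: {}

Derivation:
pass 0 (initial): D(W)={1,2,4,7}
pass 1: U {1,2,4,6,7}->{4,6}; V {1,2,3,4,5}->{3,4,5}; W {1,2,4,7}->{2,4}; X {2,3,5,6,7}->{2,3}
pass 2: U {4,6}->{}; V {3,4,5}->{}; W {2,4}->{}
pass 3: X {2,3}->{}
pass 4: no change
Fixpoint after 4 passes: D(W) = {}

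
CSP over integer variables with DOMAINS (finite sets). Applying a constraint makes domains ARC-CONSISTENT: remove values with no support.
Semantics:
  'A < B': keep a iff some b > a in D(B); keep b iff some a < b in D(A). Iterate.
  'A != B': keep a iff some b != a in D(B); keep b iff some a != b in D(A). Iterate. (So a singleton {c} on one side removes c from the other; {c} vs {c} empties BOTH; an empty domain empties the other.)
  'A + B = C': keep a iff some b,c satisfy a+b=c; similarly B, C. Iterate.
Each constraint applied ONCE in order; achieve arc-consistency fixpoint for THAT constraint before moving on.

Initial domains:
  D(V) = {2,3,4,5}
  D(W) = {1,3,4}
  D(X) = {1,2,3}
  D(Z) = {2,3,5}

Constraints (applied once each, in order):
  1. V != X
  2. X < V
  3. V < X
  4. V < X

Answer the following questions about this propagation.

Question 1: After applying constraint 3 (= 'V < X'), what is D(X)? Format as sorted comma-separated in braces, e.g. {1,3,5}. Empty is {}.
Constraint 1 (V != X) on D(V)={2,3,4,5} D(X)={1,2,3}: no change
Constraint 2 (X < V) on D(X)={1,2,3} D(V)={2,3,4,5}: no change
Constraint 3 (V < X) on D(V)={2,3,4,5} D(X)={1,2,3}: V {2,3,4,5}->{2}; X {1,2,3}->{3}
So after constraint 3: D(X) = {3}

Answer: {3}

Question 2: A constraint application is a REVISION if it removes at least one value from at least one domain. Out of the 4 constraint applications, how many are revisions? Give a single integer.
Answer: 1

Derivation:
Constraint 1 (V != X) on D(V)={2,3,4,5} D(X)={1,2,3}: no change => not a revision
Constraint 2 (X < V) on D(X)={1,2,3} D(V)={2,3,4,5}: no change => not a revision
Constraint 3 (V < X) on D(V)={2,3,4,5} D(X)={1,2,3}: V {2,3,4,5}->{2}; X {1,2,3}->{3} => REVISION
Constraint 4 (V < X) on D(V)={2} D(X)={3}: no change => not a revision
Total revisions = 1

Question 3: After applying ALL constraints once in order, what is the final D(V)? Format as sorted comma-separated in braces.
Constraint 1 (V != X) on D(V)={2,3,4,5} D(X)={1,2,3}: no change
Constraint 2 (X < V) on D(X)={1,2,3} D(V)={2,3,4,5}: no change
Constraint 3 (V < X) on D(V)={2,3,4,5} D(X)={1,2,3}: V {2,3,4,5}->{2}; X {1,2,3}->{3}
Constraint 4 (V < X) on D(V)={2} D(X)={3}: no change
So after all 4 constraints: D(V) = {2}

Answer: {2}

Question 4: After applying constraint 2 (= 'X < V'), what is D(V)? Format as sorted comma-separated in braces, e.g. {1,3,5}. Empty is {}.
Answer: {2,3,4,5}

Derivation:
Constraint 1 (V != X) on D(V)={2,3,4,5} D(X)={1,2,3}: no change
Constraint 2 (X < V) on D(X)={1,2,3} D(V)={2,3,4,5}: no change
So after constraint 2: D(V) = {2,3,4,5}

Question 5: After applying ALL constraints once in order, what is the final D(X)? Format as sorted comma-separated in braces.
Constraint 1 (V != X) on D(V)={2,3,4,5} D(X)={1,2,3}: no change
Constraint 2 (X < V) on D(X)={1,2,3} D(V)={2,3,4,5}: no change
Constraint 3 (V < X) on D(V)={2,3,4,5} D(X)={1,2,3}: V {2,3,4,5}->{2}; X {1,2,3}->{3}
Constraint 4 (V < X) on D(V)={2} D(X)={3}: no change
So after all 4 constraints: D(X) = {3}

Answer: {3}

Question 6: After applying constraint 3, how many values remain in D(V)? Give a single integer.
Constraint 1 (V != X) on D(V)={2,3,4,5} D(X)={1,2,3}: no change
Constraint 2 (X < V) on D(X)={1,2,3} D(V)={2,3,4,5}: no change
Constraint 3 (V < X) on D(V)={2,3,4,5} D(X)={1,2,3}: V {2,3,4,5}->{2}; X {1,2,3}->{3}
So after constraint 3: D(V)={2}, size = 1

Answer: 1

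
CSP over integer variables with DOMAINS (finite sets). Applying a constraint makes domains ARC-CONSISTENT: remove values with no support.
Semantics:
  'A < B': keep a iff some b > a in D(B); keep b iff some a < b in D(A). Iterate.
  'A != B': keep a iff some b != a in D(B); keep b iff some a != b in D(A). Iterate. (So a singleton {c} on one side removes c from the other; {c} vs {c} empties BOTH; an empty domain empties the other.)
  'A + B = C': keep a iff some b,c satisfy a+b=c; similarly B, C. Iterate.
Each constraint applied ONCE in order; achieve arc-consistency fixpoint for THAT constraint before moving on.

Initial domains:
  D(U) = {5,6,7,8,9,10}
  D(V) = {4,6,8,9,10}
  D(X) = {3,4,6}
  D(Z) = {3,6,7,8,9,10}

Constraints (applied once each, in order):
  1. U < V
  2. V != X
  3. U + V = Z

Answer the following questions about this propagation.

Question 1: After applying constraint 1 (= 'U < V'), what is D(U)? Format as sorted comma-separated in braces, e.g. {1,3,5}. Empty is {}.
Answer: {5,6,7,8,9}

Derivation:
Constraint 1 (U < V) on D(U)={5,6,7,8,9,10} D(V)={4,6,8,9,10}: U {5,6,7,8,9,10}->{5,6,7,8,9}; V {4,6,8,9,10}->{6,8,9,10}
So after constraint 1: D(U) = {5,6,7,8,9}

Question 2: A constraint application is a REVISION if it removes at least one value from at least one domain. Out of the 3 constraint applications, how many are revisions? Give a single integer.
Constraint 1 (U < V) on D(U)={5,6,7,8,9,10} D(V)={4,6,8,9,10}: U {5,6,7,8,9,10}->{5,6,7,8,9}; V {4,6,8,9,10}->{6,8,9,10} => REVISION
Constraint 2 (V != X) on D(V)={6,8,9,10} D(X)={3,4,6}: no change => not a revision
Constraint 3 (U + V = Z) on D(U)={5,6,7,8,9} D(V)={6,8,9,10} D(Z)={3,6,7,8,9,10}: U {5,6,7,8,9}->{}; V {6,8,9,10}->{}; Z {3,6,7,8,9,10}->{} => REVISION
Total revisions = 2

Answer: 2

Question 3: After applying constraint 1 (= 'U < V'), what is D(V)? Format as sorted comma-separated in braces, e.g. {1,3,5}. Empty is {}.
Answer: {6,8,9,10}

Derivation:
Constraint 1 (U < V) on D(U)={5,6,7,8,9,10} D(V)={4,6,8,9,10}: U {5,6,7,8,9,10}->{5,6,7,8,9}; V {4,6,8,9,10}->{6,8,9,10}
So after constraint 1: D(V) = {6,8,9,10}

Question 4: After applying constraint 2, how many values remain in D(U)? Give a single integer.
Constraint 1 (U < V) on D(U)={5,6,7,8,9,10} D(V)={4,6,8,9,10}: U {5,6,7,8,9,10}->{5,6,7,8,9}; V {4,6,8,9,10}->{6,8,9,10}
Constraint 2 (V != X) on D(V)={6,8,9,10} D(X)={3,4,6}: no change
So after constraint 2: D(U)={5,6,7,8,9}, size = 5

Answer: 5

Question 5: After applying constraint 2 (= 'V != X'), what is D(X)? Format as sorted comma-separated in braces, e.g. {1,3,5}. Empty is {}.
Constraint 1 (U < V) on D(U)={5,6,7,8,9,10} D(V)={4,6,8,9,10}: U {5,6,7,8,9,10}->{5,6,7,8,9}; V {4,6,8,9,10}->{6,8,9,10}
Constraint 2 (V != X) on D(V)={6,8,9,10} D(X)={3,4,6}: no change
So after constraint 2: D(X) = {3,4,6}

Answer: {3,4,6}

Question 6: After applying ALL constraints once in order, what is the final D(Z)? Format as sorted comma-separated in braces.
Constraint 1 (U < V) on D(U)={5,6,7,8,9,10} D(V)={4,6,8,9,10}: U {5,6,7,8,9,10}->{5,6,7,8,9}; V {4,6,8,9,10}->{6,8,9,10}
Constraint 2 (V != X) on D(V)={6,8,9,10} D(X)={3,4,6}: no change
Constraint 3 (U + V = Z) on D(U)={5,6,7,8,9} D(V)={6,8,9,10} D(Z)={3,6,7,8,9,10}: U {5,6,7,8,9}->{}; V {6,8,9,10}->{}; Z {3,6,7,8,9,10}->{}
So after all 3 constraints: D(Z) = {}

Answer: {}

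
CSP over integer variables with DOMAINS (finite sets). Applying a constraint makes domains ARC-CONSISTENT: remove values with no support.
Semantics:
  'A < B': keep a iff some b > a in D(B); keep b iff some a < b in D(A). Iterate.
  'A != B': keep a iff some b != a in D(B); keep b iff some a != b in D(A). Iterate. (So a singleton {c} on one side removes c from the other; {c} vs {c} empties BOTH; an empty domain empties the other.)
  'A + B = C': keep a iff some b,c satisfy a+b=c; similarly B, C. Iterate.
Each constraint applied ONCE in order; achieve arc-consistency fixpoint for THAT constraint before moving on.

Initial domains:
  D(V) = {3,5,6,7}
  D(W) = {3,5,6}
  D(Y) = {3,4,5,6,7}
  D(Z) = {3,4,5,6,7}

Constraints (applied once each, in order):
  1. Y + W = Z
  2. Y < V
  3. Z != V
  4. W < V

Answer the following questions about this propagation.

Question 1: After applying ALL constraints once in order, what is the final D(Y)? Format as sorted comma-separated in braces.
Answer: {3,4}

Derivation:
Constraint 1 (Y + W = Z) on D(Y)={3,4,5,6,7} D(W)={3,5,6} D(Z)={3,4,5,6,7}: Y {3,4,5,6,7}->{3,4}; W {3,5,6}->{3}; Z {3,4,5,6,7}->{6,7}
Constraint 2 (Y < V) on D(Y)={3,4} D(V)={3,5,6,7}: V {3,5,6,7}->{5,6,7}
Constraint 3 (Z != V) on D(Z)={6,7} D(V)={5,6,7}: no change
Constraint 4 (W < V) on D(W)={3} D(V)={5,6,7}: no change
So after all 4 constraints: D(Y) = {3,4}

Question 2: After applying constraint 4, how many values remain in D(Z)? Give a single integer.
Answer: 2

Derivation:
Constraint 1 (Y + W = Z) on D(Y)={3,4,5,6,7} D(W)={3,5,6} D(Z)={3,4,5,6,7}: Y {3,4,5,6,7}->{3,4}; W {3,5,6}->{3}; Z {3,4,5,6,7}->{6,7}
Constraint 2 (Y < V) on D(Y)={3,4} D(V)={3,5,6,7}: V {3,5,6,7}->{5,6,7}
Constraint 3 (Z != V) on D(Z)={6,7} D(V)={5,6,7}: no change
Constraint 4 (W < V) on D(W)={3} D(V)={5,6,7}: no change
So after constraint 4: D(Z)={6,7}, size = 2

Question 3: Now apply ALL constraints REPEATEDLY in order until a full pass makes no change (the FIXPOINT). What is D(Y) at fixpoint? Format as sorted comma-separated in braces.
pass 0 (initial): D(Y)={3,4,5,6,7}
pass 1: V {3,5,6,7}->{5,6,7}; W {3,5,6}->{3}; Y {3,4,5,6,7}->{3,4}; Z {3,4,5,6,7}->{6,7}
pass 2: no change
Fixpoint after 2 passes: D(Y) = {3,4}

Answer: {3,4}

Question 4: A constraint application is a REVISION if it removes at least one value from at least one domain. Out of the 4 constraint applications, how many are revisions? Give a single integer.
Answer: 2

Derivation:
Constraint 1 (Y + W = Z) on D(Y)={3,4,5,6,7} D(W)={3,5,6} D(Z)={3,4,5,6,7}: Y {3,4,5,6,7}->{3,4}; W {3,5,6}->{3}; Z {3,4,5,6,7}->{6,7} => REVISION
Constraint 2 (Y < V) on D(Y)={3,4} D(V)={3,5,6,7}: V {3,5,6,7}->{5,6,7} => REVISION
Constraint 3 (Z != V) on D(Z)={6,7} D(V)={5,6,7}: no change => not a revision
Constraint 4 (W < V) on D(W)={3} D(V)={5,6,7}: no change => not a revision
Total revisions = 2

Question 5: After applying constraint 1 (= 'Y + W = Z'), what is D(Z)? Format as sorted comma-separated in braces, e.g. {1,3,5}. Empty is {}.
Constraint 1 (Y + W = Z) on D(Y)={3,4,5,6,7} D(W)={3,5,6} D(Z)={3,4,5,6,7}: Y {3,4,5,6,7}->{3,4}; W {3,5,6}->{3}; Z {3,4,5,6,7}->{6,7}
So after constraint 1: D(Z) = {6,7}

Answer: {6,7}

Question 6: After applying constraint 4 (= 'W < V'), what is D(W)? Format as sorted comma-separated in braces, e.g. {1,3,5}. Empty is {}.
Constraint 1 (Y + W = Z) on D(Y)={3,4,5,6,7} D(W)={3,5,6} D(Z)={3,4,5,6,7}: Y {3,4,5,6,7}->{3,4}; W {3,5,6}->{3}; Z {3,4,5,6,7}->{6,7}
Constraint 2 (Y < V) on D(Y)={3,4} D(V)={3,5,6,7}: V {3,5,6,7}->{5,6,7}
Constraint 3 (Z != V) on D(Z)={6,7} D(V)={5,6,7}: no change
Constraint 4 (W < V) on D(W)={3} D(V)={5,6,7}: no change
So after constraint 4: D(W) = {3}

Answer: {3}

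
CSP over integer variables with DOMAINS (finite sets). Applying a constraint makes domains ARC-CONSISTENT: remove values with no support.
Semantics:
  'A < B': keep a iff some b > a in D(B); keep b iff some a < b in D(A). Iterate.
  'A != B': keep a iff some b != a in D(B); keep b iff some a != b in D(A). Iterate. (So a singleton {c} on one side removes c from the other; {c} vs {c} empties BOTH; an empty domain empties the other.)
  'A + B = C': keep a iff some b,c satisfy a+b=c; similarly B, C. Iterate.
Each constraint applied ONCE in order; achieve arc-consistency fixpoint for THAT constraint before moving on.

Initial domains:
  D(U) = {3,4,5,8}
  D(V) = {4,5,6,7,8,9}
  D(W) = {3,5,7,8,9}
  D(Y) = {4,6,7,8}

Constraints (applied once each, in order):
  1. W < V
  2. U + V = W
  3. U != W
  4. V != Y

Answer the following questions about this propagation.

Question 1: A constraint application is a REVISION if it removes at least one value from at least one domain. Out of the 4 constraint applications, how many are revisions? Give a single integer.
Constraint 1 (W < V) on D(W)={3,5,7,8,9} D(V)={4,5,6,7,8,9}: W {3,5,7,8,9}->{3,5,7,8} => REVISION
Constraint 2 (U + V = W) on D(U)={3,4,5,8} D(V)={4,5,6,7,8,9} D(W)={3,5,7,8}: U {3,4,5,8}->{3,4}; V {4,5,6,7,8,9}->{4,5}; W {3,5,7,8}->{7,8} => REVISION
Constraint 3 (U != W) on D(U)={3,4} D(W)={7,8}: no change => not a revision
Constraint 4 (V != Y) on D(V)={4,5} D(Y)={4,6,7,8}: no change => not a revision
Total revisions = 2

Answer: 2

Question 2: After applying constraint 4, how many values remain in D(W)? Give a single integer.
Constraint 1 (W < V) on D(W)={3,5,7,8,9} D(V)={4,5,6,7,8,9}: W {3,5,7,8,9}->{3,5,7,8}
Constraint 2 (U + V = W) on D(U)={3,4,5,8} D(V)={4,5,6,7,8,9} D(W)={3,5,7,8}: U {3,4,5,8}->{3,4}; V {4,5,6,7,8,9}->{4,5}; W {3,5,7,8}->{7,8}
Constraint 3 (U != W) on D(U)={3,4} D(W)={7,8}: no change
Constraint 4 (V != Y) on D(V)={4,5} D(Y)={4,6,7,8}: no change
So after constraint 4: D(W)={7,8}, size = 2

Answer: 2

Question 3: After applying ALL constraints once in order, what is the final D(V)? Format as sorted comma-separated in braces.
Constraint 1 (W < V) on D(W)={3,5,7,8,9} D(V)={4,5,6,7,8,9}: W {3,5,7,8,9}->{3,5,7,8}
Constraint 2 (U + V = W) on D(U)={3,4,5,8} D(V)={4,5,6,7,8,9} D(W)={3,5,7,8}: U {3,4,5,8}->{3,4}; V {4,5,6,7,8,9}->{4,5}; W {3,5,7,8}->{7,8}
Constraint 3 (U != W) on D(U)={3,4} D(W)={7,8}: no change
Constraint 4 (V != Y) on D(V)={4,5} D(Y)={4,6,7,8}: no change
So after all 4 constraints: D(V) = {4,5}

Answer: {4,5}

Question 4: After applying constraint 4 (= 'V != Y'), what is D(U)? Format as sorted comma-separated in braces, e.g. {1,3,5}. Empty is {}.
Answer: {3,4}

Derivation:
Constraint 1 (W < V) on D(W)={3,5,7,8,9} D(V)={4,5,6,7,8,9}: W {3,5,7,8,9}->{3,5,7,8}
Constraint 2 (U + V = W) on D(U)={3,4,5,8} D(V)={4,5,6,7,8,9} D(W)={3,5,7,8}: U {3,4,5,8}->{3,4}; V {4,5,6,7,8,9}->{4,5}; W {3,5,7,8}->{7,8}
Constraint 3 (U != W) on D(U)={3,4} D(W)={7,8}: no change
Constraint 4 (V != Y) on D(V)={4,5} D(Y)={4,6,7,8}: no change
So after constraint 4: D(U) = {3,4}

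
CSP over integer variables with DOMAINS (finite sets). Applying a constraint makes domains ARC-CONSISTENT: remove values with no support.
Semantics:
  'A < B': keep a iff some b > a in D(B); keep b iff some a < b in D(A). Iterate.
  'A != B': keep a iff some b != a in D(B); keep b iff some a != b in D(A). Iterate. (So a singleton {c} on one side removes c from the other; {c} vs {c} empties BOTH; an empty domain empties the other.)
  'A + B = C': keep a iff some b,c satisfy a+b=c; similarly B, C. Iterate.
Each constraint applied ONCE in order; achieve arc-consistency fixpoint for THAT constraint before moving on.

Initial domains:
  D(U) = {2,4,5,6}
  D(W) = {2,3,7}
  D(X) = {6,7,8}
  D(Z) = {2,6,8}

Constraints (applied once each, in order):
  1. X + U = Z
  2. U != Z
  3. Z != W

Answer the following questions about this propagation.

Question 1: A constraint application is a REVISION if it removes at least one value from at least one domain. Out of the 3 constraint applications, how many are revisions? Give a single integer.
Constraint 1 (X + U = Z) on D(X)={6,7,8} D(U)={2,4,5,6} D(Z)={2,6,8}: X {6,7,8}->{6}; U {2,4,5,6}->{2}; Z {2,6,8}->{8} => REVISION
Constraint 2 (U != Z) on D(U)={2} D(Z)={8}: no change => not a revision
Constraint 3 (Z != W) on D(Z)={8} D(W)={2,3,7}: no change => not a revision
Total revisions = 1

Answer: 1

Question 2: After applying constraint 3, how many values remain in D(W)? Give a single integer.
Answer: 3

Derivation:
Constraint 1 (X + U = Z) on D(X)={6,7,8} D(U)={2,4,5,6} D(Z)={2,6,8}: X {6,7,8}->{6}; U {2,4,5,6}->{2}; Z {2,6,8}->{8}
Constraint 2 (U != Z) on D(U)={2} D(Z)={8}: no change
Constraint 3 (Z != W) on D(Z)={8} D(W)={2,3,7}: no change
So after constraint 3: D(W)={2,3,7}, size = 3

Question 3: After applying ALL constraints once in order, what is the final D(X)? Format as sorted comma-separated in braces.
Constraint 1 (X + U = Z) on D(X)={6,7,8} D(U)={2,4,5,6} D(Z)={2,6,8}: X {6,7,8}->{6}; U {2,4,5,6}->{2}; Z {2,6,8}->{8}
Constraint 2 (U != Z) on D(U)={2} D(Z)={8}: no change
Constraint 3 (Z != W) on D(Z)={8} D(W)={2,3,7}: no change
So after all 3 constraints: D(X) = {6}

Answer: {6}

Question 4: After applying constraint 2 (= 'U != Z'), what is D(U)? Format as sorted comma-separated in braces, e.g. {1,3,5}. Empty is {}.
Constraint 1 (X + U = Z) on D(X)={6,7,8} D(U)={2,4,5,6} D(Z)={2,6,8}: X {6,7,8}->{6}; U {2,4,5,6}->{2}; Z {2,6,8}->{8}
Constraint 2 (U != Z) on D(U)={2} D(Z)={8}: no change
So after constraint 2: D(U) = {2}

Answer: {2}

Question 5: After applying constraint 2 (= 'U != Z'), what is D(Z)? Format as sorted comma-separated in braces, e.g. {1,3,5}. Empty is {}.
Answer: {8}

Derivation:
Constraint 1 (X + U = Z) on D(X)={6,7,8} D(U)={2,4,5,6} D(Z)={2,6,8}: X {6,7,8}->{6}; U {2,4,5,6}->{2}; Z {2,6,8}->{8}
Constraint 2 (U != Z) on D(U)={2} D(Z)={8}: no change
So after constraint 2: D(Z) = {8}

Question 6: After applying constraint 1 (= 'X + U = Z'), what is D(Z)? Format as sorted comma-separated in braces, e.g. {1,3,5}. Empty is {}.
Answer: {8}

Derivation:
Constraint 1 (X + U = Z) on D(X)={6,7,8} D(U)={2,4,5,6} D(Z)={2,6,8}: X {6,7,8}->{6}; U {2,4,5,6}->{2}; Z {2,6,8}->{8}
So after constraint 1: D(Z) = {8}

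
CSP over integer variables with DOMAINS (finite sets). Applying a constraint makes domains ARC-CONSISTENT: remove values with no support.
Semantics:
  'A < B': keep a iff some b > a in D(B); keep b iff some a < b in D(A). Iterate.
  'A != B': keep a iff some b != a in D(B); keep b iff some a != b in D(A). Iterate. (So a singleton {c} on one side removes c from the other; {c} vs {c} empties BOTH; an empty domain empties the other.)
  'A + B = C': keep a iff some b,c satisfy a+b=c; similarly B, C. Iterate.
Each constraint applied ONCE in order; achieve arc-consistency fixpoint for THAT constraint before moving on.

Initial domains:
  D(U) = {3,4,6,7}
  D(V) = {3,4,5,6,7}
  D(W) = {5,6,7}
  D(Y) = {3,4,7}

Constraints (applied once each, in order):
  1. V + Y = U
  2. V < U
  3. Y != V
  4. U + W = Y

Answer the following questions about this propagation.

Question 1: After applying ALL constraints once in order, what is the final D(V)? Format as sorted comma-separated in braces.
Answer: {3,4}

Derivation:
Constraint 1 (V + Y = U) on D(V)={3,4,5,6,7} D(Y)={3,4,7} D(U)={3,4,6,7}: V {3,4,5,6,7}->{3,4}; Y {3,4,7}->{3,4}; U {3,4,6,7}->{6,7}
Constraint 2 (V < U) on D(V)={3,4} D(U)={6,7}: no change
Constraint 3 (Y != V) on D(Y)={3,4} D(V)={3,4}: no change
Constraint 4 (U + W = Y) on D(U)={6,7} D(W)={5,6,7} D(Y)={3,4}: U {6,7}->{}; W {5,6,7}->{}; Y {3,4}->{}
So after all 4 constraints: D(V) = {3,4}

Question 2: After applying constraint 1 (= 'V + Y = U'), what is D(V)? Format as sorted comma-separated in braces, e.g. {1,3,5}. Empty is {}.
Constraint 1 (V + Y = U) on D(V)={3,4,5,6,7} D(Y)={3,4,7} D(U)={3,4,6,7}: V {3,4,5,6,7}->{3,4}; Y {3,4,7}->{3,4}; U {3,4,6,7}->{6,7}
So after constraint 1: D(V) = {3,4}

Answer: {3,4}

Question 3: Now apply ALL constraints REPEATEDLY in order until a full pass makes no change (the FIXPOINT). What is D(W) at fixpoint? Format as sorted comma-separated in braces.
pass 0 (initial): D(W)={5,6,7}
pass 1: U {3,4,6,7}->{}; V {3,4,5,6,7}->{3,4}; W {5,6,7}->{}; Y {3,4,7}->{}
pass 2: V {3,4}->{}
pass 3: no change
Fixpoint after 3 passes: D(W) = {}

Answer: {}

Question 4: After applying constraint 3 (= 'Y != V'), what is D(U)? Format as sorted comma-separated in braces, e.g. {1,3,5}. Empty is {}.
Constraint 1 (V + Y = U) on D(V)={3,4,5,6,7} D(Y)={3,4,7} D(U)={3,4,6,7}: V {3,4,5,6,7}->{3,4}; Y {3,4,7}->{3,4}; U {3,4,6,7}->{6,7}
Constraint 2 (V < U) on D(V)={3,4} D(U)={6,7}: no change
Constraint 3 (Y != V) on D(Y)={3,4} D(V)={3,4}: no change
So after constraint 3: D(U) = {6,7}

Answer: {6,7}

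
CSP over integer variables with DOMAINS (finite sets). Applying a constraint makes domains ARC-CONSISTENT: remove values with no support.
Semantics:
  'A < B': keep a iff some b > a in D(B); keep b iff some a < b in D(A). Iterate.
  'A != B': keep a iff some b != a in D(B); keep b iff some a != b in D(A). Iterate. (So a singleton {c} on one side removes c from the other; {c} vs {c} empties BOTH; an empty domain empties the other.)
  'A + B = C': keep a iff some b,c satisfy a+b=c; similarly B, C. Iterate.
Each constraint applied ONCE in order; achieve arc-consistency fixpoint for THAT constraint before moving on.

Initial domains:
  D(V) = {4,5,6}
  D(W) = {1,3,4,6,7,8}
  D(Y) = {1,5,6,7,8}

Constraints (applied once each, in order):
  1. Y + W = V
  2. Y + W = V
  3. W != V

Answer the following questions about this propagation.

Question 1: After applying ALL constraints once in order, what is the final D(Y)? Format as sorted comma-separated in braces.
Constraint 1 (Y + W = V) on D(Y)={1,5,6,7,8} D(W)={1,3,4,6,7,8} D(V)={4,5,6}: Y {1,5,6,7,8}->{1,5}; W {1,3,4,6,7,8}->{1,3,4}
Constraint 2 (Y + W = V) on D(Y)={1,5} D(W)={1,3,4} D(V)={4,5,6}: no change
Constraint 3 (W != V) on D(W)={1,3,4} D(V)={4,5,6}: no change
So after all 3 constraints: D(Y) = {1,5}

Answer: {1,5}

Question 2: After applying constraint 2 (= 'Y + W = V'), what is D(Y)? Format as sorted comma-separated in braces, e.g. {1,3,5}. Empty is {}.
Answer: {1,5}

Derivation:
Constraint 1 (Y + W = V) on D(Y)={1,5,6,7,8} D(W)={1,3,4,6,7,8} D(V)={4,5,6}: Y {1,5,6,7,8}->{1,5}; W {1,3,4,6,7,8}->{1,3,4}
Constraint 2 (Y + W = V) on D(Y)={1,5} D(W)={1,3,4} D(V)={4,5,6}: no change
So after constraint 2: D(Y) = {1,5}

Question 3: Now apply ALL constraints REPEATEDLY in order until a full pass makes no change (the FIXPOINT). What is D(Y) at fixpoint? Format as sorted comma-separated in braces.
Answer: {1,5}

Derivation:
pass 0 (initial): D(Y)={1,5,6,7,8}
pass 1: W {1,3,4,6,7,8}->{1,3,4}; Y {1,5,6,7,8}->{1,5}
pass 2: no change
Fixpoint after 2 passes: D(Y) = {1,5}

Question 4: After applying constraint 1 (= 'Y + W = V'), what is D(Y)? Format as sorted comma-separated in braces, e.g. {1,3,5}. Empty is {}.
Constraint 1 (Y + W = V) on D(Y)={1,5,6,7,8} D(W)={1,3,4,6,7,8} D(V)={4,5,6}: Y {1,5,6,7,8}->{1,5}; W {1,3,4,6,7,8}->{1,3,4}
So after constraint 1: D(Y) = {1,5}

Answer: {1,5}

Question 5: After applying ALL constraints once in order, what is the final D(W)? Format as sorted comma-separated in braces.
Answer: {1,3,4}

Derivation:
Constraint 1 (Y + W = V) on D(Y)={1,5,6,7,8} D(W)={1,3,4,6,7,8} D(V)={4,5,6}: Y {1,5,6,7,8}->{1,5}; W {1,3,4,6,7,8}->{1,3,4}
Constraint 2 (Y + W = V) on D(Y)={1,5} D(W)={1,3,4} D(V)={4,5,6}: no change
Constraint 3 (W != V) on D(W)={1,3,4} D(V)={4,5,6}: no change
So after all 3 constraints: D(W) = {1,3,4}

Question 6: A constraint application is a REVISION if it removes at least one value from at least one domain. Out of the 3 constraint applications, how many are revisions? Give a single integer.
Answer: 1

Derivation:
Constraint 1 (Y + W = V) on D(Y)={1,5,6,7,8} D(W)={1,3,4,6,7,8} D(V)={4,5,6}: Y {1,5,6,7,8}->{1,5}; W {1,3,4,6,7,8}->{1,3,4} => REVISION
Constraint 2 (Y + W = V) on D(Y)={1,5} D(W)={1,3,4} D(V)={4,5,6}: no change => not a revision
Constraint 3 (W != V) on D(W)={1,3,4} D(V)={4,5,6}: no change => not a revision
Total revisions = 1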